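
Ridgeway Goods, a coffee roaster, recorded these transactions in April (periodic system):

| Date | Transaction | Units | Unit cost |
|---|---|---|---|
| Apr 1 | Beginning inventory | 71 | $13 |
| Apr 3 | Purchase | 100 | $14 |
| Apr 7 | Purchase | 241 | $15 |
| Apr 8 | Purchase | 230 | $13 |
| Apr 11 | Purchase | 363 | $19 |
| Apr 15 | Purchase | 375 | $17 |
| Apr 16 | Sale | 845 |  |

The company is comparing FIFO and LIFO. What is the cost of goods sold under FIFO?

FIFO COGS: 71 @ $13 + 100 @ $14 + 241 @ $15 + 230 @ $13 + 203 @ $19 = $12,785
LIFO COGS: 375 @ $17 + 363 @ $19 + 107 @ $13 = $14,663

COGS = $12,785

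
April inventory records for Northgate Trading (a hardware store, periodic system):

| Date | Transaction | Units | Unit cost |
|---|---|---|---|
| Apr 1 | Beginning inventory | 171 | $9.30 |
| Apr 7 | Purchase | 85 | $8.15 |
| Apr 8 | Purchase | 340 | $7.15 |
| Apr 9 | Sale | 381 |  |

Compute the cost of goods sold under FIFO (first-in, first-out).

COGS = $3,176.80

Apr 9, 381 sold [FIFO — oldest first]: 171 @ $9.30 + 85 @ $8.15 + 125 @ $7.15 = $3,176.80
Ending inventory: 215 @ $7.15 = $1,537.25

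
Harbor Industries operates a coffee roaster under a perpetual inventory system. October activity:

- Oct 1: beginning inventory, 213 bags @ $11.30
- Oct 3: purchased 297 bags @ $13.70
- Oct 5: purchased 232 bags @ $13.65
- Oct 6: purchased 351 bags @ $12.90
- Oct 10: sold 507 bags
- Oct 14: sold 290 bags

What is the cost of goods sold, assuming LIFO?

COGS = $10,626.50

Oct 10, 507 sold [LIFO — newest first]: 351 @ $12.90 + 156 @ $13.65 = $6,657.30
Oct 14, 290 sold [LIFO — newest first]: 76 @ $13.65 + 214 @ $13.70 = $3,969.20
Total COGS = $6,657.30 + $3,969.20 = $10,626.50
Ending inventory: 213 @ $11.30 + 83 @ $13.70 = $3,544.00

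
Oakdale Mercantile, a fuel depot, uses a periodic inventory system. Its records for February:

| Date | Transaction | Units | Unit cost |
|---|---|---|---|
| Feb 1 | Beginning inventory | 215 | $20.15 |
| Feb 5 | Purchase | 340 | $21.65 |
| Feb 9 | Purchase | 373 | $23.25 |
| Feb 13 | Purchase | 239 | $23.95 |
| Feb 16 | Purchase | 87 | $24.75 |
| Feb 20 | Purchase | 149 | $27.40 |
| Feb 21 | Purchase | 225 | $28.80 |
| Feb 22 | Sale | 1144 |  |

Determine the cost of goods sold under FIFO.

Feb 22, 1144 sold [FIFO — oldest first]: 215 @ $20.15 + 340 @ $21.65 + 373 @ $23.25 + 216 @ $23.95 = $25,538.70
Ending inventory: 23 @ $23.95 + 87 @ $24.75 + 149 @ $27.40 + 225 @ $28.80 = $13,266.70
Check: goods available $38,805.40 = COGS $25,538.70 + ending $13,266.70

COGS = $25,538.70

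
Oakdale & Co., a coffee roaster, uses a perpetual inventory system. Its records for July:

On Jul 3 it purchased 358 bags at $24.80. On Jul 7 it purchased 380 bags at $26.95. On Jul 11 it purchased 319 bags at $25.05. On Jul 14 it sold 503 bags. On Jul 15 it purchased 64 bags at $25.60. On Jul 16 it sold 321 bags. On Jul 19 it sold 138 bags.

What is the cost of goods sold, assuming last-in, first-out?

COGS = $24,805.55

Jul 14, 503 sold [LIFO — newest first]: 319 @ $25.05 + 184 @ $26.95 = $12,949.75
Jul 16, 321 sold [LIFO — newest first]: 64 @ $25.60 + 196 @ $26.95 + 61 @ $24.80 = $8,433.40
Jul 19, 138 sold [LIFO — newest first]: 138 @ $24.80 = $3,422.40
Total COGS = $12,949.75 + $8,433.40 + $3,422.40 = $24,805.55
Ending inventory: 159 @ $24.80 = $3,943.20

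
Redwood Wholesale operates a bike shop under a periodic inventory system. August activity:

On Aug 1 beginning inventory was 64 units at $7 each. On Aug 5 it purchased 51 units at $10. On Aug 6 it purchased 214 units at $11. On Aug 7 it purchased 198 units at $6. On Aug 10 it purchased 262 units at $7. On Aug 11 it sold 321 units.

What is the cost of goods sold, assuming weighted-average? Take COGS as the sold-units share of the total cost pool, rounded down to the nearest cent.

Aug 11, sell 321: 321/789 × $6,334.00 → $2,576.95
Ending inventory (cost pool remaining) = $3,757.05

COGS = $2,576.95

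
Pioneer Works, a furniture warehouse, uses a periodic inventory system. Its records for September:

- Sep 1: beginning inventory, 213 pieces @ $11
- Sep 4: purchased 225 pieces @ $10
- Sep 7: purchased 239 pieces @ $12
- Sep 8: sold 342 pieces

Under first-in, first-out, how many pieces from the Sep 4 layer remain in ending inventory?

Sep 8, 342 sold [FIFO — oldest first]: 213 @ $11 + 129 @ $10 = $3,633
Ending inventory: 96 @ $10 + 239 @ $12 = $3,828

96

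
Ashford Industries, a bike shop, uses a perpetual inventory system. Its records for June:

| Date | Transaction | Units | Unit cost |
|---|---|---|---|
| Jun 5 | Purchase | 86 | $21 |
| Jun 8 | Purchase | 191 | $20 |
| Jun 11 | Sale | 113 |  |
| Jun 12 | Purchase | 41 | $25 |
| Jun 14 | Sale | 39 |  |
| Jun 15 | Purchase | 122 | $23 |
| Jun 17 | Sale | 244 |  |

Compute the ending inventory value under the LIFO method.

Jun 11, 113 sold [LIFO — newest first]: 113 @ $20 = $2,260
Jun 14, 39 sold [LIFO — newest first]: 39 @ $25 = $975
Jun 17, 244 sold [LIFO — newest first]: 122 @ $23 + 2 @ $25 + 78 @ $20 + 42 @ $21 = $5,298
Total COGS = $2,260 + $975 + $5,298 = $8,533
Ending inventory: 44 @ $21 = $924

Ending inventory = $924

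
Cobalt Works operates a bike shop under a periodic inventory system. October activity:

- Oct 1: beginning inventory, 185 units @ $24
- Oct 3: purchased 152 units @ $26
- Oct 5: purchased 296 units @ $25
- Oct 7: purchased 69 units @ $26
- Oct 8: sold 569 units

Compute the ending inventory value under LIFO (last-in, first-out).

Ending inventory = $3,192

Oct 8, 569 sold [LIFO — newest first]: 69 @ $26 + 296 @ $25 + 152 @ $26 + 52 @ $24 = $14,394
Ending inventory: 133 @ $24 = $3,192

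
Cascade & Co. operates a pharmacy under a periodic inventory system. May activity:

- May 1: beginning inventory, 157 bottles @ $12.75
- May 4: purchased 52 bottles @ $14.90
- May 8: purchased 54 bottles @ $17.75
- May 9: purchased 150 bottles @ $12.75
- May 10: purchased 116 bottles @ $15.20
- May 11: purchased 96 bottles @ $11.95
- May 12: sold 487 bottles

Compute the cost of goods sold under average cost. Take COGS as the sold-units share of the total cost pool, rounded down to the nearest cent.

COGS = $6,668.35

May 12, sell 487: 487/625 × $8,557.95 → $6,668.35
Ending inventory (cost pool remaining) = $1,889.60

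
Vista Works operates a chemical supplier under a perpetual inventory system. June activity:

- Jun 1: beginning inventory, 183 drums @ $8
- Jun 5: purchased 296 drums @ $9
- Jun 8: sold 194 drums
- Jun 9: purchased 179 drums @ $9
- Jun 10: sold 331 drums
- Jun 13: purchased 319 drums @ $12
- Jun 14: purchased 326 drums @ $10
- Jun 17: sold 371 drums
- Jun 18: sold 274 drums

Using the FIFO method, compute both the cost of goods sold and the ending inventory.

Jun 8, 194 sold [FIFO — oldest first]: 183 @ $8 + 11 @ $9 = $1,563
Jun 10, 331 sold [FIFO — oldest first]: 285 @ $9 + 46 @ $9 = $2,979
Jun 17, 371 sold [FIFO — oldest first]: 133 @ $9 + 238 @ $12 = $4,053
Jun 18, 274 sold [FIFO — oldest first]: 81 @ $12 + 193 @ $10 = $2,902
Total COGS = $1,563 + $2,979 + $4,053 + $2,902 = $11,497
Ending inventory: 133 @ $10 = $1,330

COGS = $11,497; ending inventory = $1,330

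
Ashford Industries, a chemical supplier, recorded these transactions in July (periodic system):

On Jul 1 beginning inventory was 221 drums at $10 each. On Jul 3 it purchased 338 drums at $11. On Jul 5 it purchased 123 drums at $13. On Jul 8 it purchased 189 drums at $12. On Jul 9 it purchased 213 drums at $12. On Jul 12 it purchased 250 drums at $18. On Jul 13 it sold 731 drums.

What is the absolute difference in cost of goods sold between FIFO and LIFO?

$2,236

FIFO COGS: 221 @ $10 + 338 @ $11 + 123 @ $13 + 49 @ $12 = $8,115
LIFO COGS: 250 @ $18 + 213 @ $12 + 189 @ $12 + 79 @ $13 = $10,351
Difference = |$8,115 − $10,351| = $2,236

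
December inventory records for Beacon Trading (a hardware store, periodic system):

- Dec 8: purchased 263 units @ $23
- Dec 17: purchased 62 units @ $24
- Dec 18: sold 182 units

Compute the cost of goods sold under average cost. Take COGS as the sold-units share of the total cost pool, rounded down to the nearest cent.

Dec 18, sell 182: 182/325 × $7,537.00 → $4,220.72
Ending inventory (cost pool remaining) = $3,316.28
Check: goods available $7,537.00 = COGS $4,220.72 + ending $3,316.28

COGS = $4,220.72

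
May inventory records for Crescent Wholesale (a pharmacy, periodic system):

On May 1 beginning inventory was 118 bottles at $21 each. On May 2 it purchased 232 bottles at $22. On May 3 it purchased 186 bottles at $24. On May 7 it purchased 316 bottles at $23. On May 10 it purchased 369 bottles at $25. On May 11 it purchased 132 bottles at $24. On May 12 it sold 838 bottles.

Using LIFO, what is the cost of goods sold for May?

May 12, 838 sold [LIFO — newest first]: 132 @ $24 + 369 @ $25 + 316 @ $23 + 21 @ $24 = $20,165
Ending inventory: 118 @ $21 + 232 @ $22 + 165 @ $24 = $11,542
Check: goods available $31,707 = COGS $20,165 + ending $11,542

COGS = $20,165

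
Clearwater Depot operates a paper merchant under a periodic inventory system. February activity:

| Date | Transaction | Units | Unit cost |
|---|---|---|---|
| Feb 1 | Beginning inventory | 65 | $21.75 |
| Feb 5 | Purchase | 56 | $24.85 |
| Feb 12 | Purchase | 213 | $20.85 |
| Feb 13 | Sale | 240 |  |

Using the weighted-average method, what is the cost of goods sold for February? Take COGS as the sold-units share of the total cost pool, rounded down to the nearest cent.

COGS = $5,206.99

Feb 13, sell 240: 240/334 × $7,246.40 → $5,206.99
Ending inventory (cost pool remaining) = $2,039.41
Check: goods available $7,246.40 = COGS $5,206.99 + ending $2,039.41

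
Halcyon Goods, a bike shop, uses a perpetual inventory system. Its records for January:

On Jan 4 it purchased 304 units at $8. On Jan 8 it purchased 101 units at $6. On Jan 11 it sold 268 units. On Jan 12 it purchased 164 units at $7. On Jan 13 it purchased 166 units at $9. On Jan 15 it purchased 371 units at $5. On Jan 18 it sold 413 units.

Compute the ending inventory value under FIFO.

Jan 11, 268 sold [FIFO — oldest first]: 268 @ $8 = $2,144
Jan 18, 413 sold [FIFO — oldest first]: 36 @ $8 + 101 @ $6 + 164 @ $7 + 112 @ $9 = $3,050
Total COGS = $2,144 + $3,050 = $5,194
Ending inventory: 54 @ $9 + 371 @ $5 = $2,341

Ending inventory = $2,341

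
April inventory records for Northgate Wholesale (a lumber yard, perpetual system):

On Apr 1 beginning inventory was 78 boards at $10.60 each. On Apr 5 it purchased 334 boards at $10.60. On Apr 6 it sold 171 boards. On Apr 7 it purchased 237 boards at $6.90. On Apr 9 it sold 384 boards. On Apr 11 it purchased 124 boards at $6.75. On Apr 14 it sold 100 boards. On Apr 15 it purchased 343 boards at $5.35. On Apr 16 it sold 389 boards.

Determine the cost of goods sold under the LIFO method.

Apr 6, 171 sold [LIFO — newest first]: 171 @ $10.60 = $1,812.60
Apr 9, 384 sold [LIFO — newest first]: 237 @ $6.90 + 147 @ $10.60 = $3,193.50
Apr 14, 100 sold [LIFO — newest first]: 100 @ $6.75 = $675.00
Apr 16, 389 sold [LIFO — newest first]: 343 @ $5.35 + 24 @ $6.75 + 16 @ $10.60 + 6 @ $10.60 = $2,230.25
Total COGS = $1,812.60 + $3,193.50 + $675.00 + $2,230.25 = $7,911.35
Ending inventory: 72 @ $10.60 = $763.20

COGS = $7,911.35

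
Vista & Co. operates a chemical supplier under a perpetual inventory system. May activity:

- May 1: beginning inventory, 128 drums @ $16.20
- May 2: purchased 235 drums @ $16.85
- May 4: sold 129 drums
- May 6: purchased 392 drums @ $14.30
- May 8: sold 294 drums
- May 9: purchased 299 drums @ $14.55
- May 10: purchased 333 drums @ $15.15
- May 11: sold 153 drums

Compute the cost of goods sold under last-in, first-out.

COGS = $8,695.80

May 4, 129 sold [LIFO — newest first]: 129 @ $16.85 = $2,173.65
May 8, 294 sold [LIFO — newest first]: 294 @ $14.30 = $4,204.20
May 11, 153 sold [LIFO — newest first]: 153 @ $15.15 = $2,317.95
Total COGS = $2,173.65 + $4,204.20 + $2,317.95 = $8,695.80
Ending inventory: 128 @ $16.20 + 106 @ $16.85 + 98 @ $14.30 + 299 @ $14.55 + 180 @ $15.15 = $12,338.55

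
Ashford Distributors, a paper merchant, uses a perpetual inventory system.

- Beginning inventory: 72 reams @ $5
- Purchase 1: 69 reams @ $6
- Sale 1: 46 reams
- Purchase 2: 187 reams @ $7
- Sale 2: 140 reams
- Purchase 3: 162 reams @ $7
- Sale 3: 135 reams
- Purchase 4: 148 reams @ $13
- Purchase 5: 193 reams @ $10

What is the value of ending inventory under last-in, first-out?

Ending inventory = $4,870

Sale 1 (46) [LIFO — newest first]: 46 @ $6 = $276
Sale 2 (140) [LIFO — newest first]: 140 @ $7 = $980
Sale 3 (135) [LIFO — newest first]: 135 @ $7 = $945
Total COGS = $276 + $980 + $945 = $2,201
Ending inventory: 72 @ $5 + 23 @ $6 + 47 @ $7 + 27 @ $7 + 148 @ $13 + 193 @ $10 = $4,870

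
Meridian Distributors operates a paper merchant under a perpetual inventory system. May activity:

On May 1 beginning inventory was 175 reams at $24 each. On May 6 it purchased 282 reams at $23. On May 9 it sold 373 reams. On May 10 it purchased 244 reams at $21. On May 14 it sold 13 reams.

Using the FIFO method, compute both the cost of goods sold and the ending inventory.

COGS = $9,053; ending inventory = $6,757

May 9, 373 sold [FIFO — oldest first]: 175 @ $24 + 198 @ $23 = $8,754
May 14, 13 sold [FIFO — oldest first]: 13 @ $23 = $299
Total COGS = $8,754 + $299 = $9,053
Ending inventory: 71 @ $23 + 244 @ $21 = $6,757
Check: goods available $15,810 = COGS $9,053 + ending $6,757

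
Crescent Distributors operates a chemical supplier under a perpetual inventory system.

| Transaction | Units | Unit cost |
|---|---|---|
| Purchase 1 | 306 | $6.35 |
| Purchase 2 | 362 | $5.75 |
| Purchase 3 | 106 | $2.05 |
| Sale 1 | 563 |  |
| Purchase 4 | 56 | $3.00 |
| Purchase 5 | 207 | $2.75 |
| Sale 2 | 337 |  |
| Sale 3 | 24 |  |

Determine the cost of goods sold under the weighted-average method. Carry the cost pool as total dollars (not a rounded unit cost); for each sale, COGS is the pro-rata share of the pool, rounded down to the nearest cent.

COGS = $4,527.71

After Purchase 1: 306 on hand, pool $1,943.10 (≈ $6.3500 each)
After Purchase 2: 668 on hand, pool $4,024.60 (≈ $6.0249 each)
After Purchase 3: 774 on hand, pool $4,241.90 (≈ $5.4805 each)
Sale 1, sell 563: 563/774 × $4,241.90 → $3,085.51
After Purchase 4: 267 on hand, pool $1,324.39 (≈ $4.9603 each)
After Purchase 5: 474 on hand, pool $1,893.64 (≈ $3.9950 each)
Sale 2, sell 337: 337/474 × $1,893.64 → $1,346.32
Sale 3, sell 24: 24/137 × $547.32 → $95.88
Total COGS = $3,085.51 + $1,346.32 + $95.88 = $4,527.71
Ending inventory (cost pool remaining) = $451.44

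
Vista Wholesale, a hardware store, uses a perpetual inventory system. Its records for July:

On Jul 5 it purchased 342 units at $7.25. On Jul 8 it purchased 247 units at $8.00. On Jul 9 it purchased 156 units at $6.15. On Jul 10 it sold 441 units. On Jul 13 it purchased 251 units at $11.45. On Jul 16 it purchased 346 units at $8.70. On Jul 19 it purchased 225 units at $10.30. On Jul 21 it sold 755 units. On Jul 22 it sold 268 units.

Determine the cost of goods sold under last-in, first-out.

Jul 10, 441 sold [LIFO — newest first]: 156 @ $6.15 + 247 @ $8.00 + 38 @ $7.25 = $3,210.90
Jul 21, 755 sold [LIFO — newest first]: 225 @ $10.30 + 346 @ $8.70 + 184 @ $11.45 = $7,434.50
Jul 22, 268 sold [LIFO — newest first]: 67 @ $11.45 + 201 @ $7.25 = $2,224.40
Total COGS = $3,210.90 + $7,434.50 + $2,224.40 = $12,869.80
Ending inventory: 103 @ $7.25 = $746.75
Check: goods available $13,616.55 = COGS $12,869.80 + ending $746.75

COGS = $12,869.80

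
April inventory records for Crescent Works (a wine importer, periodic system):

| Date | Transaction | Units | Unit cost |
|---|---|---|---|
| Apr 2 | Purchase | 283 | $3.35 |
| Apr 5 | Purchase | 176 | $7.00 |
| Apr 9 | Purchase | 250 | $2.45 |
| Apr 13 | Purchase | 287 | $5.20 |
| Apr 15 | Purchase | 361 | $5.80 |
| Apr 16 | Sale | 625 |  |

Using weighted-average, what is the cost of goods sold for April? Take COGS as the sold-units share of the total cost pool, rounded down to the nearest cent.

COGS = $2,937.89

Apr 16, sell 625: 625/1357 × $6,378.75 → $2,937.89
Ending inventory (cost pool remaining) = $3,440.86
Check: goods available $6,378.75 = COGS $2,937.89 + ending $3,440.86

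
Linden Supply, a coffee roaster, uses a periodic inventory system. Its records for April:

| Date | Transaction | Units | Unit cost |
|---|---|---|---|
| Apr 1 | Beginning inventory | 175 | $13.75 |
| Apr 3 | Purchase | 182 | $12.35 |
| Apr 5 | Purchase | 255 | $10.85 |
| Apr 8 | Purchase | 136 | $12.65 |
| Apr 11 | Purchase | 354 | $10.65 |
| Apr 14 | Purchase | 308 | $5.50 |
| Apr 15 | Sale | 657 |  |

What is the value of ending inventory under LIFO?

Apr 15, 657 sold [LIFO — newest first]: 308 @ $5.50 + 349 @ $10.65 = $5,410.85
Ending inventory: 175 @ $13.75 + 182 @ $12.35 + 255 @ $10.85 + 136 @ $12.65 + 5 @ $10.65 = $9,194.35
Check: goods available $14,605.20 = COGS $5,410.85 + ending $9,194.35

Ending inventory = $9,194.35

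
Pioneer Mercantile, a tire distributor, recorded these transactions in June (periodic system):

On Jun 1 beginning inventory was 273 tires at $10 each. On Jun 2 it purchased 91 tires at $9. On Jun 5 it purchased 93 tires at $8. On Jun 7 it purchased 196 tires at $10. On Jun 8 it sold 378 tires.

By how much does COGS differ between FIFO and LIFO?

$156

FIFO COGS: 273 @ $10 + 91 @ $9 + 14 @ $8 = $3,661
LIFO COGS: 196 @ $10 + 93 @ $8 + 89 @ $9 = $3,505
Difference = |$3,661 − $3,505| = $156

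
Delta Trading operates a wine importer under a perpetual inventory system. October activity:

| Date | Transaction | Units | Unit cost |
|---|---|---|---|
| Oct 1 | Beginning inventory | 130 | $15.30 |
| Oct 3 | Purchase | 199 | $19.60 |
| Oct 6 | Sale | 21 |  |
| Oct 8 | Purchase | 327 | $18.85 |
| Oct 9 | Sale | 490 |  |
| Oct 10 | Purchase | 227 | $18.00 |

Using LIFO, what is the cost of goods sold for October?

Oct 6, 21 sold [LIFO — newest first]: 21 @ $19.60 = $411.60
Oct 9, 490 sold [LIFO — newest first]: 327 @ $18.85 + 163 @ $19.60 = $9,358.75
Total COGS = $411.60 + $9,358.75 = $9,770.35
Ending inventory: 130 @ $15.30 + 15 @ $19.60 + 227 @ $18.00 = $6,369.00
Check: goods available $16,139.35 = COGS $9,770.35 + ending $6,369.00

COGS = $9,770.35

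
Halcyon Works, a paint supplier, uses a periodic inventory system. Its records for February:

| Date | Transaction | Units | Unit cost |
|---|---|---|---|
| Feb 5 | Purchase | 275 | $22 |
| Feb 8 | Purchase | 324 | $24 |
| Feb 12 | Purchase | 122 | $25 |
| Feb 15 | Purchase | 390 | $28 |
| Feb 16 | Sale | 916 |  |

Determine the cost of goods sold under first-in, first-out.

Feb 16, 916 sold [FIFO — oldest first]: 275 @ $22 + 324 @ $24 + 122 @ $25 + 195 @ $28 = $22,336
Ending inventory: 195 @ $28 = $5,460

COGS = $22,336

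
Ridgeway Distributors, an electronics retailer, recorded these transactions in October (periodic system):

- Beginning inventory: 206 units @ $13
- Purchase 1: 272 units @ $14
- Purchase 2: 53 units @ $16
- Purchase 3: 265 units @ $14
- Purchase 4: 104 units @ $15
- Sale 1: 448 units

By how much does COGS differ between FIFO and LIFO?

$416

FIFO COGS: 206 @ $13 + 242 @ $14 = $6,066
LIFO COGS: 104 @ $15 + 265 @ $14 + 53 @ $16 + 26 @ $14 = $6,482
Difference = |$6,066 − $6,482| = $416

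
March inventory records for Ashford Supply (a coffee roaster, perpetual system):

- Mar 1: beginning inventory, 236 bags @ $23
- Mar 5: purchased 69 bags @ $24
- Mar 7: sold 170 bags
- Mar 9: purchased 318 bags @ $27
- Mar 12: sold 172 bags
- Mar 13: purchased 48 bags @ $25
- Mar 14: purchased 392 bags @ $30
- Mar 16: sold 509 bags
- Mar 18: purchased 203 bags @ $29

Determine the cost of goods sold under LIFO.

COGS = $23,446

Mar 7, 170 sold [LIFO — newest first]: 69 @ $24 + 101 @ $23 = $3,979
Mar 12, 172 sold [LIFO — newest first]: 172 @ $27 = $4,644
Mar 16, 509 sold [LIFO — newest first]: 392 @ $30 + 48 @ $25 + 69 @ $27 = $14,823
Total COGS = $3,979 + $4,644 + $14,823 = $23,446
Ending inventory: 135 @ $23 + 77 @ $27 + 203 @ $29 = $11,071
Check: goods available $34,517 = COGS $23,446 + ending $11,071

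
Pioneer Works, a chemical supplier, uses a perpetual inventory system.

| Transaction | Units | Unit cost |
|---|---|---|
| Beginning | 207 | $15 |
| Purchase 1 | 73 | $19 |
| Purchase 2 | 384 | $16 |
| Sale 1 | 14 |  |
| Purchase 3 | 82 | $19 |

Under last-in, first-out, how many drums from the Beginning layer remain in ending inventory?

Sale 1 (14) [LIFO — newest first]: 14 @ $16 = $224
Ending inventory: 207 @ $15 + 73 @ $19 + 370 @ $16 + 82 @ $19 = $11,970

207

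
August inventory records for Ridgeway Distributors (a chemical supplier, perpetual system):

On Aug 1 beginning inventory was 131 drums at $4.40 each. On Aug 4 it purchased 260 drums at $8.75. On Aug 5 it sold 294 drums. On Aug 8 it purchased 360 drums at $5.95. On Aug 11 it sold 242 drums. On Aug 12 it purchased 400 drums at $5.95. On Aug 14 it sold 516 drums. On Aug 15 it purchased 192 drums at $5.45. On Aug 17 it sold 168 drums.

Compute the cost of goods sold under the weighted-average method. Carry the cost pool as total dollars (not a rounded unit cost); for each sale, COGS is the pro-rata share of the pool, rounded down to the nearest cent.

COGS = $7,724.35

After Aug 1: 131 on hand, pool $576.40 (≈ $4.4000 each)
After Aug 4: 391 on hand, pool $2,851.40 (≈ $7.2926 each)
Aug 5, sell 294: 294/391 × $2,851.40 → $2,144.01
After Aug 8: 457 on hand, pool $2,849.39 (≈ $6.2350 each)
Aug 11, sell 242: 242/457 × $2,849.39 → $1,508.86
After Aug 12: 615 on hand, pool $3,720.53 (≈ $6.0496 each)
Aug 14, sell 516: 516/615 × $3,720.53 → $3,121.61
After Aug 15: 291 on hand, pool $1,645.32 (≈ $5.6540 each)
Aug 17, sell 168: 168/291 × $1,645.32 → $949.87
Total COGS = $2,144.01 + $1,508.86 + $3,121.61 + $949.87 = $7,724.35
Ending inventory (cost pool remaining) = $695.45
Check: goods available $8,419.80 = COGS $7,724.35 + ending $695.45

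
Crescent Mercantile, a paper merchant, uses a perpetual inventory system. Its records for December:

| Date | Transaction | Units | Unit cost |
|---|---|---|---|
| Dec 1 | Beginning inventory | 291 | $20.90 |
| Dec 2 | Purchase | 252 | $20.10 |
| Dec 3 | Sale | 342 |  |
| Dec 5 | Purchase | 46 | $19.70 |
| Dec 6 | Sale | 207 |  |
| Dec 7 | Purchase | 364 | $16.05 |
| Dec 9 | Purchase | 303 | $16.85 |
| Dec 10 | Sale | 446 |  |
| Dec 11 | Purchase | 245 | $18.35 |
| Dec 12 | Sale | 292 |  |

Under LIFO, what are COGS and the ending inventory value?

COGS = $23,868.10; ending inventory = $3,628.70

Dec 3, 342 sold [LIFO — newest first]: 252 @ $20.10 + 90 @ $20.90 = $6,946.20
Dec 6, 207 sold [LIFO — newest first]: 46 @ $19.70 + 161 @ $20.90 = $4,271.10
Dec 10, 446 sold [LIFO — newest first]: 303 @ $16.85 + 143 @ $16.05 = $7,400.70
Dec 12, 292 sold [LIFO — newest first]: 245 @ $18.35 + 47 @ $16.05 = $5,250.10
Total COGS = $6,946.20 + $4,271.10 + $7,400.70 + $5,250.10 = $23,868.10
Ending inventory: 40 @ $20.90 + 174 @ $16.05 = $3,628.70
Check: goods available $27,496.80 = COGS $23,868.10 + ending $3,628.70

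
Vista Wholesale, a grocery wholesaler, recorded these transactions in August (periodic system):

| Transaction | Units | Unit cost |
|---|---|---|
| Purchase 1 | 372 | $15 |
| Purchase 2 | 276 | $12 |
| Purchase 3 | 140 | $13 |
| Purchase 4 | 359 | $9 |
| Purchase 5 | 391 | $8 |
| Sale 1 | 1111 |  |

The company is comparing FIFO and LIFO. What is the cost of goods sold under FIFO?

FIFO COGS: 372 @ $15 + 276 @ $12 + 140 @ $13 + 323 @ $9 = $13,619
LIFO COGS: 391 @ $8 + 359 @ $9 + 140 @ $13 + 221 @ $12 = $10,831

COGS = $13,619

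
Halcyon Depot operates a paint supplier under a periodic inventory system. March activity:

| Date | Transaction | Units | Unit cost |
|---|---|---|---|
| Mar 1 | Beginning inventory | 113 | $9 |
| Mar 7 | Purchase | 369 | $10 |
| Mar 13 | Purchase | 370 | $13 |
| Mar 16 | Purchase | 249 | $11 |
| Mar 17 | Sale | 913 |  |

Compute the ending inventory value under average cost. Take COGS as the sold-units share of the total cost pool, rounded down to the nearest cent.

Ending inventory = $2,092.76

Mar 17, sell 913: 913/1101 × $12,256.00 → $10,163.24
Ending inventory (cost pool remaining) = $2,092.76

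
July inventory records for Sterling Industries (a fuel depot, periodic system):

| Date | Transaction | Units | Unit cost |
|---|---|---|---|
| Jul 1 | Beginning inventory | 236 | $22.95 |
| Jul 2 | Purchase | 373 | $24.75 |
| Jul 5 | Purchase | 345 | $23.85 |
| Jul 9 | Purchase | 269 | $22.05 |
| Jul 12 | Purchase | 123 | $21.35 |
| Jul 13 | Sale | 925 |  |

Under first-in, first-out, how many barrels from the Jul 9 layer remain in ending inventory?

Jul 13, 925 sold [FIFO — oldest first]: 236 @ $22.95 + 373 @ $24.75 + 316 @ $23.85 = $22,184.55
Ending inventory: 29 @ $23.85 + 269 @ $22.05 + 123 @ $21.35 = $9,249.15
Check: goods available $31,433.70 = COGS $22,184.55 + ending $9,249.15

269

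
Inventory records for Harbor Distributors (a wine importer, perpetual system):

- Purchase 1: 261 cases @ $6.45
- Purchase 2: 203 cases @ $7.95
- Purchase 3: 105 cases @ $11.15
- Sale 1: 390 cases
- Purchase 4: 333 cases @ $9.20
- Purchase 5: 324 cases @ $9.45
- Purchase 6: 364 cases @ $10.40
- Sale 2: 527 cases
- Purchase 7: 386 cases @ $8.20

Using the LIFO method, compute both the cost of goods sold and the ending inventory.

COGS = $8,639.45; ending inventory = $8,904.80

Sale 1 (390) [LIFO — newest first]: 105 @ $11.15 + 203 @ $7.95 + 82 @ $6.45 = $3,313.50
Sale 2 (527) [LIFO — newest first]: 364 @ $10.40 + 163 @ $9.45 = $5,325.95
Total COGS = $3,313.50 + $5,325.95 = $8,639.45
Ending inventory: 179 @ $6.45 + 333 @ $9.20 + 161 @ $9.45 + 386 @ $8.20 = $8,904.80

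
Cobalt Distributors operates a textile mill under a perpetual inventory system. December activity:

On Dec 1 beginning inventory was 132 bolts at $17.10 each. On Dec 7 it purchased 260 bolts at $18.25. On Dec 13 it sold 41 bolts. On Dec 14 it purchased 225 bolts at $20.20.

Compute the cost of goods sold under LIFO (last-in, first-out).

Dec 13, 41 sold [LIFO — newest first]: 41 @ $18.25 = $748.25
Ending inventory: 132 @ $17.10 + 219 @ $18.25 + 225 @ $20.20 = $10,798.95

COGS = $748.25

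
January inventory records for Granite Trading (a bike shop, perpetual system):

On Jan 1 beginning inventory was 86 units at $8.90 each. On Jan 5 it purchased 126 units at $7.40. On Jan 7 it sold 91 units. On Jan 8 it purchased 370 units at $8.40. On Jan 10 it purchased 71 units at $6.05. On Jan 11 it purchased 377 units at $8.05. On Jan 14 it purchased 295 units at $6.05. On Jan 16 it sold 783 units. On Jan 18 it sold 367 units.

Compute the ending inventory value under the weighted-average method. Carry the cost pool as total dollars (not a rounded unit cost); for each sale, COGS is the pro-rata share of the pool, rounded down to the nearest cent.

After Jan 1: 86 on hand, pool $765.40 (≈ $8.9000 each)
After Jan 5: 212 on hand, pool $1,697.80 (≈ $8.0085 each)
Jan 7, sell 91: 91/212 × $1,697.80 → $728.77
After Jan 8: 491 on hand, pool $4,077.03 (≈ $8.3035 each)
After Jan 10: 562 on hand, pool $4,506.58 (≈ $8.0188 each)
After Jan 11: 939 on hand, pool $7,541.43 (≈ $8.0313 each)
After Jan 14: 1234 on hand, pool $9,326.18 (≈ $7.5577 each)
Jan 16, sell 783: 783/1234 × $9,326.18 → $5,917.66
Jan 18, sell 367: 367/451 × $3,408.52 → $2,773.67
Total COGS = $728.77 + $5,917.66 + $2,773.67 = $9,420.10
Ending inventory (cost pool remaining) = $634.85

Ending inventory = $634.85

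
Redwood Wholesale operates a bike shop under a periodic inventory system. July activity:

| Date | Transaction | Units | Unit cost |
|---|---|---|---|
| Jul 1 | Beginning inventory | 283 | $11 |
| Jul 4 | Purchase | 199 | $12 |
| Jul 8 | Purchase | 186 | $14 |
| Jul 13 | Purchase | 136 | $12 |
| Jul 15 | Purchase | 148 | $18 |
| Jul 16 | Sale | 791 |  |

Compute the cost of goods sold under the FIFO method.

Jul 16, 791 sold [FIFO — oldest first]: 283 @ $11 + 199 @ $12 + 186 @ $14 + 123 @ $12 = $9,581
Ending inventory: 13 @ $12 + 148 @ $18 = $2,820
Check: goods available $12,401 = COGS $9,581 + ending $2,820

COGS = $9,581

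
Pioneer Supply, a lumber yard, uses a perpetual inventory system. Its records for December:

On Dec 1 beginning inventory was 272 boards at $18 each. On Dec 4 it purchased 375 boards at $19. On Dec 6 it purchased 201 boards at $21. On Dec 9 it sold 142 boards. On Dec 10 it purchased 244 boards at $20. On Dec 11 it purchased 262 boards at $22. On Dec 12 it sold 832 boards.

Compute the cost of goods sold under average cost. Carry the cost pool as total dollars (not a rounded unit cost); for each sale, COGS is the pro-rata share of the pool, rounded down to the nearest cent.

COGS = $19,309.12

After Dec 1: 272 on hand, pool $4,896.00 (≈ $18.0000 each)
After Dec 4: 647 on hand, pool $12,021.00 (≈ $18.5796 each)
After Dec 6: 848 on hand, pool $16,242.00 (≈ $19.1533 each)
Dec 9, sell 142: 142/848 × $16,242.00 → $2,719.76
After Dec 10: 950 on hand, pool $18,402.24 (≈ $19.3708 each)
After Dec 11: 1212 on hand, pool $24,166.24 (≈ $19.9391 each)
Dec 12, sell 832: 832/1212 × $24,166.24 → $16,589.36
Total COGS = $2,719.76 + $16,589.36 = $19,309.12
Ending inventory (cost pool remaining) = $7,576.88
Check: goods available $26,886.00 = COGS $19,309.12 + ending $7,576.88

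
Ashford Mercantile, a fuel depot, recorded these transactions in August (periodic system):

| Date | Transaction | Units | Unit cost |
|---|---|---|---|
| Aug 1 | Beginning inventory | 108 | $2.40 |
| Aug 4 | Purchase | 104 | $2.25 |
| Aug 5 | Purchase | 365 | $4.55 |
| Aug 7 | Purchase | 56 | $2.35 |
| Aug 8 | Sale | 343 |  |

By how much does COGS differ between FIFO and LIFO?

FIFO COGS: 108 @ $2.40 + 104 @ $2.25 + 131 @ $4.55 = $1,089.25
LIFO COGS: 56 @ $2.35 + 287 @ $4.55 = $1,437.45
Difference = |$1,089.25 − $1,437.45| = $348.20

$348.20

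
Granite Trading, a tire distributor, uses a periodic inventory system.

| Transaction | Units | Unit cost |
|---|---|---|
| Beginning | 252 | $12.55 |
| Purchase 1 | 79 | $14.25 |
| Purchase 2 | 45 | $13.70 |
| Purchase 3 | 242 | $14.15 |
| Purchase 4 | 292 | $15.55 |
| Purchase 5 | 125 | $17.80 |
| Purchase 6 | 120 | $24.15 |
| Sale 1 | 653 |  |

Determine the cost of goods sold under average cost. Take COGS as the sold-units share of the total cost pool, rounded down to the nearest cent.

Sale 1, sell 653: 653/1155 × $17,992.75 → $10,172.52
Ending inventory (cost pool remaining) = $7,820.23

COGS = $10,172.52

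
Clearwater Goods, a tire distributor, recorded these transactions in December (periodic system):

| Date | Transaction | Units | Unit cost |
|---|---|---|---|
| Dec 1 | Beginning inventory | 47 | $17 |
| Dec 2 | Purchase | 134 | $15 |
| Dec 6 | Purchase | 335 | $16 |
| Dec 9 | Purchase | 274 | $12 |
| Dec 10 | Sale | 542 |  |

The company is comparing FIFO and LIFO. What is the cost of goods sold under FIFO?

FIFO COGS: 47 @ $17 + 134 @ $15 + 335 @ $16 + 26 @ $12 = $8,481
LIFO COGS: 274 @ $12 + 268 @ $16 = $7,576

COGS = $8,481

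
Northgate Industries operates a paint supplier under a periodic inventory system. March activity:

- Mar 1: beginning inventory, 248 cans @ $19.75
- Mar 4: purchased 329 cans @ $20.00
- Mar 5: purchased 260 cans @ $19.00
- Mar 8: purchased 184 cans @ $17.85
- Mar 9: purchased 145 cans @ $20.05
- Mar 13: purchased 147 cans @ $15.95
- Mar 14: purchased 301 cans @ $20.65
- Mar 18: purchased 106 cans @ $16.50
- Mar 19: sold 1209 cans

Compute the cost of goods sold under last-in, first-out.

COGS = $22,760.95

Mar 19, 1209 sold [LIFO — newest first]: 106 @ $16.50 + 301 @ $20.65 + 147 @ $15.95 + 145 @ $20.05 + 184 @ $17.85 + 260 @ $19.00 + 66 @ $20.00 = $22,760.95
Ending inventory: 248 @ $19.75 + 263 @ $20.00 = $10,158.00
Check: goods available $32,918.95 = COGS $22,760.95 + ending $10,158.00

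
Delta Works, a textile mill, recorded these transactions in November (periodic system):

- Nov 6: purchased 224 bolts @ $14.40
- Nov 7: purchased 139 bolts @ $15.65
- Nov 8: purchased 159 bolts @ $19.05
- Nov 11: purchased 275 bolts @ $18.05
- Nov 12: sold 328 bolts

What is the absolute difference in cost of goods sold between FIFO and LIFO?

FIFO COGS: 224 @ $14.40 + 104 @ $15.65 = $4,853.20
LIFO COGS: 275 @ $18.05 + 53 @ $19.05 = $5,973.40
Difference = |$4,853.20 − $5,973.40| = $1,120.20

$1,120.20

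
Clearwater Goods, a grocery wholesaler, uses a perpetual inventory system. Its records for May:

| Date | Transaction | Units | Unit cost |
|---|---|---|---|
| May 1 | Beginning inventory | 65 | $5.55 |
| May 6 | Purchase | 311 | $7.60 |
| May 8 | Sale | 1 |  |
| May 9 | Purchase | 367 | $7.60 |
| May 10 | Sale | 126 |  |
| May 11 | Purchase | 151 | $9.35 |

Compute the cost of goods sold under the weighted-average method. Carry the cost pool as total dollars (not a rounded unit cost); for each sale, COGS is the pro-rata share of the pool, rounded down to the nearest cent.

After May 1: 65 on hand, pool $360.75 (≈ $5.5500 each)
After May 6: 376 on hand, pool $2,724.35 (≈ $7.2456 each)
May 8, sell 1: 1/376 × $2,724.35 → $7.24
After May 9: 742 on hand, pool $5,506.31 (≈ $7.4209 each)
May 10, sell 126: 126/742 × $5,506.31 → $935.03
After May 11: 767 on hand, pool $5,983.13 (≈ $7.8007 each)
Total COGS = $7.24 + $935.03 = $942.27
Ending inventory (cost pool remaining) = $5,983.13
Check: goods available $6,925.40 = COGS $942.27 + ending $5,983.13

COGS = $942.27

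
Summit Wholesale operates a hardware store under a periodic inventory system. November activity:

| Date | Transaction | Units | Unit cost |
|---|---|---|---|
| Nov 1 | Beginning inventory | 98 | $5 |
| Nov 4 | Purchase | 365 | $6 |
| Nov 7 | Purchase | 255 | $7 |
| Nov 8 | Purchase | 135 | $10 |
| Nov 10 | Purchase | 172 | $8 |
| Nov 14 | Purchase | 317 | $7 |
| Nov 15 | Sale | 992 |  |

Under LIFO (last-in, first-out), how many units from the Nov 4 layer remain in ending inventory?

Nov 15, 992 sold [LIFO — newest first]: 317 @ $7 + 172 @ $8 + 135 @ $10 + 255 @ $7 + 113 @ $6 = $7,408
Ending inventory: 98 @ $5 + 252 @ $6 = $2,002

252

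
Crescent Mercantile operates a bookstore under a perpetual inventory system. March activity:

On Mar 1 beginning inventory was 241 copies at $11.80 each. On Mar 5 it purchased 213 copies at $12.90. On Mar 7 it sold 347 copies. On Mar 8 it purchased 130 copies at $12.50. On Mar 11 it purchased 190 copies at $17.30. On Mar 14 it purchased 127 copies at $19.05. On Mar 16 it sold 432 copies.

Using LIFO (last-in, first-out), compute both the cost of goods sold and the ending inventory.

Mar 7, 347 sold [LIFO — newest first]: 213 @ $12.90 + 134 @ $11.80 = $4,328.90
Mar 16, 432 sold [LIFO — newest first]: 127 @ $19.05 + 190 @ $17.30 + 115 @ $12.50 = $7,143.85
Total COGS = $4,328.90 + $7,143.85 = $11,472.75
Ending inventory: 107 @ $11.80 + 15 @ $12.50 = $1,450.10

COGS = $11,472.75; ending inventory = $1,450.10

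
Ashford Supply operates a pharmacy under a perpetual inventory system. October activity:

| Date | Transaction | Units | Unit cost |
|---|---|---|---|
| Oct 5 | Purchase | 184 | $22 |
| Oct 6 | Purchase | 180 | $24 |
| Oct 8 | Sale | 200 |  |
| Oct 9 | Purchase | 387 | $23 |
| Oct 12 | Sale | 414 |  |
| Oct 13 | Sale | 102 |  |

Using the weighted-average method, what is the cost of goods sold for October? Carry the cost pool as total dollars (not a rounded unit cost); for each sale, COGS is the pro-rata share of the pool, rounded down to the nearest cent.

After Oct 5: 184 on hand, pool $4,048.00 (≈ $22.0000 each)
After Oct 6: 364 on hand, pool $8,368.00 (≈ $22.9890 each)
Oct 8, sell 200: 200/364 × $8,368.00 → $4,597.80
After Oct 9: 551 on hand, pool $12,671.20 (≈ $22.9967 each)
Oct 12, sell 414: 414/551 × $12,671.20 → $9,520.64
Oct 13, sell 102: 102/137 × $3,150.56 → $2,345.67
Total COGS = $4,597.80 + $9,520.64 + $2,345.67 = $16,464.11
Ending inventory (cost pool remaining) = $804.89
Check: goods available $17,269.00 = COGS $16,464.11 + ending $804.89

COGS = $16,464.11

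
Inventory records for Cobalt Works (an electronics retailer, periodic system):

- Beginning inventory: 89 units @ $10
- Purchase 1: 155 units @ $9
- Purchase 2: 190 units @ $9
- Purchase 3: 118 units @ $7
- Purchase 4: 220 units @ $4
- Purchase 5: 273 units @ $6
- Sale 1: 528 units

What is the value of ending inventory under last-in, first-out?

Sale 1 (528) [LIFO — newest first]: 273 @ $6 + 220 @ $4 + 35 @ $7 = $2,763
Ending inventory: 89 @ $10 + 155 @ $9 + 190 @ $9 + 83 @ $7 = $4,576

Ending inventory = $4,576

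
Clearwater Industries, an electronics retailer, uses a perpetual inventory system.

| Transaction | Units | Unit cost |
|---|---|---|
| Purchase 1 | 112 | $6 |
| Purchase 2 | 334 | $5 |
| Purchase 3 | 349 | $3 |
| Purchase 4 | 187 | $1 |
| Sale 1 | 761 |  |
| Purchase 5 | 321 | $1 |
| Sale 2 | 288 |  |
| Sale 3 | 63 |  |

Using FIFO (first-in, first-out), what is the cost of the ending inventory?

Ending inventory = $191

Sale 1 (761) [FIFO — oldest first]: 112 @ $6 + 334 @ $5 + 315 @ $3 = $3,287
Sale 2 (288) [FIFO — oldest first]: 34 @ $3 + 187 @ $1 + 67 @ $1 = $356
Sale 3 (63) [FIFO — oldest first]: 63 @ $1 = $63
Total COGS = $3,287 + $356 + $63 = $3,706
Ending inventory: 191 @ $1 = $191
Check: goods available $3,897 = COGS $3,706 + ending $191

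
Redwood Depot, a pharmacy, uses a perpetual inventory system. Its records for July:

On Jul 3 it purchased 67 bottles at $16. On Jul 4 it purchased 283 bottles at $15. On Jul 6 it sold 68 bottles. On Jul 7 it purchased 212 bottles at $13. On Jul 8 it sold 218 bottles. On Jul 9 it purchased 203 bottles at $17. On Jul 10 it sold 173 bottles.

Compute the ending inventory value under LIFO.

Ending inventory = $4,717

Jul 6, 68 sold [LIFO — newest first]: 68 @ $15 = $1,020
Jul 8, 218 sold [LIFO — newest first]: 212 @ $13 + 6 @ $15 = $2,846
Jul 10, 173 sold [LIFO — newest first]: 173 @ $17 = $2,941
Total COGS = $1,020 + $2,846 + $2,941 = $6,807
Ending inventory: 67 @ $16 + 209 @ $15 + 30 @ $17 = $4,717
Check: goods available $11,524 = COGS $6,807 + ending $4,717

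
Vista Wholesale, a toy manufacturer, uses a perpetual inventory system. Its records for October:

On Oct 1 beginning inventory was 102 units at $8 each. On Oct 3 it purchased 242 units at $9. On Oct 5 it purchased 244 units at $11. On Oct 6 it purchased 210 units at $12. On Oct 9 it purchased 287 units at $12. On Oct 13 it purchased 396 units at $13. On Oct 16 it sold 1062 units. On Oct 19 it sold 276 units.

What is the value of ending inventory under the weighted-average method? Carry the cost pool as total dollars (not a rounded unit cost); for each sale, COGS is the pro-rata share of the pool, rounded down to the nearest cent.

After Oct 1: 102 on hand, pool $816.00 (≈ $8.0000 each)
After Oct 3: 344 on hand, pool $2,994.00 (≈ $8.7035 each)
After Oct 5: 588 on hand, pool $5,678.00 (≈ $9.6565 each)
After Oct 6: 798 on hand, pool $8,198.00 (≈ $10.2732 each)
After Oct 9: 1085 on hand, pool $11,642.00 (≈ $10.7300 each)
After Oct 13: 1481 on hand, pool $16,790.00 (≈ $11.3369 each)
Oct 16, sell 1062: 1062/1481 × $16,790.00 → $12,039.82
Oct 19, sell 276: 276/419 × $4,750.18 → $3,128.99
Total COGS = $12,039.82 + $3,128.99 = $15,168.81
Ending inventory (cost pool remaining) = $1,621.19
Check: goods available $16,790.00 = COGS $15,168.81 + ending $1,621.19

Ending inventory = $1,621.19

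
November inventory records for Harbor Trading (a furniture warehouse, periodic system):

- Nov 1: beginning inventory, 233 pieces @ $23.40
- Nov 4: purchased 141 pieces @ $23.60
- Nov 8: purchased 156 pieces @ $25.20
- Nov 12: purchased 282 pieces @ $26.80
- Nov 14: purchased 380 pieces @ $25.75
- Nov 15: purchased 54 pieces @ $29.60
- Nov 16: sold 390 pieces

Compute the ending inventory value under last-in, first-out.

Ending inventory = $21,401.60

Nov 16, 390 sold [LIFO — newest first]: 54 @ $29.60 + 336 @ $25.75 = $10,250.40
Ending inventory: 233 @ $23.40 + 141 @ $23.60 + 156 @ $25.20 + 282 @ $26.80 + 44 @ $25.75 = $21,401.60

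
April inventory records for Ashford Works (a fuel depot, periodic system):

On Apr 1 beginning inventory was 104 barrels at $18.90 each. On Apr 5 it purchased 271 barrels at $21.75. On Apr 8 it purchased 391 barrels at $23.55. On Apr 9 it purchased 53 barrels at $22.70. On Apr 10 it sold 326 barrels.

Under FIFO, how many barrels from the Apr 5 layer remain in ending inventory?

49

Apr 10, 326 sold [FIFO — oldest first]: 104 @ $18.90 + 222 @ $21.75 = $6,794.10
Ending inventory: 49 @ $21.75 + 391 @ $23.55 + 53 @ $22.70 = $11,476.90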